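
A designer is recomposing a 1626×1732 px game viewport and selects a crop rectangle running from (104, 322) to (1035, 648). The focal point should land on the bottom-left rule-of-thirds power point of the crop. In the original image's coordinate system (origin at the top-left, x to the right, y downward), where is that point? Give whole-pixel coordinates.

Crop width = 1035 − 104 = 931 px; one third is 310.33 px.
Crop height = 648 − 322 = 326 px; one third is 108.67 px.
The bottom-left point is one-third across and two-thirds down within the crop:
x = 104 + 1 × 310.33 ≈ 414; y = 322 + 2 × 108.67 ≈ 539.

(414, 539)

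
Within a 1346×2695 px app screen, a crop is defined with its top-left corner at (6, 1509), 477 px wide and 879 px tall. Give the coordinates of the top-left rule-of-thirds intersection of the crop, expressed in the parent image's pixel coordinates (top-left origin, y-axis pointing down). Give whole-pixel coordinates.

One third of the crop width 477 is 159.00 px.
One third of the crop height 879 is 293.00 px.
The top-left point is one-third across and one-third down within the crop:
x = 6 + 1 × 159.00 ≈ 165; y = 1509 + 1 × 293.00 ≈ 1802.

x = 165 px, y = 1802 px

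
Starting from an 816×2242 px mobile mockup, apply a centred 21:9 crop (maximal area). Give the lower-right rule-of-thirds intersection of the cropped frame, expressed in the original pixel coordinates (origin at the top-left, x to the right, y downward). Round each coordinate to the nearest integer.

816/2242 < 21/9, so the 21:9 crop keeps the full width 816 and trims height to 816 × 9/21 = 349.71 px.
Top offset = (2242 − 349.71)/2 = 946.14 px; left offset = 0.
Lower-right is two-thirds across and two-thirds down within the crop:
x = 0.00 + 2 × 816.00/3 ≈ 544; y = 946.14 + 2 × 349.71/3 ≈ 1179.

x = 544 px, y = 1179 px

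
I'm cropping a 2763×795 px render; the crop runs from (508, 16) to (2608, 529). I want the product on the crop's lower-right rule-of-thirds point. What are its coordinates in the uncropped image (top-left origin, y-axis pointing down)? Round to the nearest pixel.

x = 1908 px, y = 358 px

Crop width = 2608 − 508 = 2100 px; one third is 700.00 px.
Crop height = 529 − 16 = 513 px; one third is 171.00 px.
The lower-right point is two-thirds across and two-thirds down within the crop:
x = 508 + 2 × 700.00 ≈ 1908; y = 16 + 2 × 171.00 ≈ 358.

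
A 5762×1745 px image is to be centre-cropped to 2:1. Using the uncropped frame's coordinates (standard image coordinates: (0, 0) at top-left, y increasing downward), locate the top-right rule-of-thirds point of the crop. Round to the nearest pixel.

5762/1745 > 2/1, so the 2:1 crop keeps the full height 1745 and trims width to 1745 × 2/1 = 3490.00 px.
Left offset = (5762 − 3490.00)/2 = 1136.00 px; top offset = 0.
Top-right is two-thirds across and one-third down within the crop:
x = 1136.00 + 2 × 3490.00/3 ≈ 3463; y = 0.00 + 1 × 1745.00/3 ≈ 582.

(3463, 582)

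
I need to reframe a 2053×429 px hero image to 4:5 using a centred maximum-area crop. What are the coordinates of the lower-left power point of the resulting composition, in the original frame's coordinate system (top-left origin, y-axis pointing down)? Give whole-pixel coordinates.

2053/429 > 4/5, so the 4:5 crop keeps the full height 429 and trims width to 429 × 4/5 = 343.20 px.
Left offset = (2053 − 343.20)/2 = 854.90 px; top offset = 0.
Lower-left is one-third across and two-thirds down within the crop:
x = 854.90 + 1 × 343.20/3 ≈ 969; y = 0.00 + 2 × 429.00/3 ≈ 286.

x = 969 px, y = 286 px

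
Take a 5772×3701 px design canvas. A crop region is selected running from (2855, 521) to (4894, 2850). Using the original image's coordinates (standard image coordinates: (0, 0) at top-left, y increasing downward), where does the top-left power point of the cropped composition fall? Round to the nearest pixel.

(3535, 1297)

Crop width = 4894 − 2855 = 2039 px; one third is 679.67 px.
Crop height = 2850 − 521 = 2329 px; one third is 776.33 px.
The top-left point is one-third across and one-third down within the crop:
x = 2855 + 1 × 679.67 ≈ 3535; y = 521 + 1 × 776.33 ≈ 1297.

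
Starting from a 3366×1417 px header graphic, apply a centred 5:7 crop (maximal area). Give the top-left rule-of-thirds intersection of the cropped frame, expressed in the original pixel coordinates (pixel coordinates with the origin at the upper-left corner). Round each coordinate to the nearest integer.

x = 1514 px, y = 472 px

3366/1417 > 5/7, so the 5:7 crop keeps the full height 1417 and trims width to 1417 × 5/7 = 1012.14 px.
Left offset = (3366 − 1012.14)/2 = 1176.93 px; top offset = 0.
Top-left is one-third across and one-third down within the crop:
x = 1176.93 + 1 × 1012.14/3 ≈ 1514; y = 0.00 + 1 × 1417.00/3 ≈ 472.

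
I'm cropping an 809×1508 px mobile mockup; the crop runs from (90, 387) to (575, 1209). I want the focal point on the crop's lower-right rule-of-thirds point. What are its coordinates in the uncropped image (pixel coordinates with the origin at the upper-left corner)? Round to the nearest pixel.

x = 413 px, y = 935 px

Crop width = 575 − 90 = 485 px; one third is 161.67 px.
Crop height = 1209 − 387 = 822 px; one third is 274.00 px.
The lower-right point is two-thirds across and two-thirds down within the crop:
x = 90 + 2 × 161.67 ≈ 413; y = 387 + 2 × 274.00 ≈ 935.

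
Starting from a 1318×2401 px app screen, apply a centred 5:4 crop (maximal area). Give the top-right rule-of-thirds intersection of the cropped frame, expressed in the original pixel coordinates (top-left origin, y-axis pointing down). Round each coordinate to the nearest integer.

x = 879 px, y = 1025 px

1318/2401 < 5/4, so the 5:4 crop keeps the full width 1318 and trims height to 1318 × 4/5 = 1054.40 px.
Top offset = (2401 − 1054.40)/2 = 673.30 px; left offset = 0.
Top-right is two-thirds across and one-third down within the crop:
x = 0.00 + 2 × 1318.00/3 ≈ 879; y = 673.30 + 1 × 1054.40/3 ≈ 1025.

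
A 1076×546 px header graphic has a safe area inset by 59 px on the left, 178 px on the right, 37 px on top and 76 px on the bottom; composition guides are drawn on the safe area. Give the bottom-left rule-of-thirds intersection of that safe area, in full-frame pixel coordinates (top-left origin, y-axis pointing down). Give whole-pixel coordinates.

Content width = 1076 − 59 − 178 = 839 px; content height = 546 − 37 − 76 = 433 px.
Bottom-left is one-third across and two-thirds down within the safe area.
x = 59 + 1 × 839/3 = 59 + 279.67 ≈ 339
y = 37 + 2 × 433/3 = 37 + 288.67 ≈ 326

x = 339 px, y = 326 px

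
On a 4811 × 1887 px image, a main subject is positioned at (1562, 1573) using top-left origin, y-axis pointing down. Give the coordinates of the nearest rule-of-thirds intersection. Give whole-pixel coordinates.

Third lines: x ∈ {1604, 3207}, y ∈ {629, 1258}.
1562 is closer to x = 1604; 1573 is closer to y = 1258.
So the nearest intersection is the lower-left power point.

(1604, 1258)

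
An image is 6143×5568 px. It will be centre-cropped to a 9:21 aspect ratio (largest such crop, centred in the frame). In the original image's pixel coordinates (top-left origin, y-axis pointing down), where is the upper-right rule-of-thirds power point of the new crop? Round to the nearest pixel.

6143/5568 > 9/21, so the 9:21 crop keeps the full height 5568 and trims width to 5568 × 9/21 = 2386.29 px.
Left offset = (6143 − 2386.29)/2 = 1878.36 px; top offset = 0.
Upper-right is two-thirds across and one-third down within the crop:
x = 1878.36 + 2 × 2386.29/3 ≈ 3469; y = 0.00 + 1 × 5568.00/3 ≈ 1856.

(3469, 1856)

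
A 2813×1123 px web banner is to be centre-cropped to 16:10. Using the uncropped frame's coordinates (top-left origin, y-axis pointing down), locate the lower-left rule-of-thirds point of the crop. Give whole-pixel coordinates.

2813/1123 > 16/10, so the 16:10 crop keeps the full height 1123 and trims width to 1123 × 16/10 = 1796.80 px.
Left offset = (2813 − 1796.80)/2 = 508.10 px; top offset = 0.
Lower-left is one-third across and two-thirds down within the crop:
x = 508.10 + 1 × 1796.80/3 ≈ 1107; y = 0.00 + 2 × 1123.00/3 ≈ 749.

x = 1107 px, y = 749 px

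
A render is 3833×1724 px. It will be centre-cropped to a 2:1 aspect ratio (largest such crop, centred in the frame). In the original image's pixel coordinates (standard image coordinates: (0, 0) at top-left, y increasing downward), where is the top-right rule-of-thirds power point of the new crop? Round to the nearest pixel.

3833/1724 > 2/1, so the 2:1 crop keeps the full height 1724 and trims width to 1724 × 2/1 = 3448.00 px.
Left offset = (3833 − 3448.00)/2 = 192.50 px; top offset = 0.
Top-right is two-thirds across and one-third down within the crop:
x = 192.50 + 2 × 3448.00/3 ≈ 2491; y = 0.00 + 1 × 1724.00/3 ≈ 575.

x = 2491 px, y = 575 px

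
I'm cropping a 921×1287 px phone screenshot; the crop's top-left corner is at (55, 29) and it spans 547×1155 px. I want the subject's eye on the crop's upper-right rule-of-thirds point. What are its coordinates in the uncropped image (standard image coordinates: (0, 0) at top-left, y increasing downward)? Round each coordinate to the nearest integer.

One third of the crop width 547 is 182.33 px.
One third of the crop height 1155 is 385.00 px.
The upper-right point is two-thirds across and one-third down within the crop:
x = 55 + 2 × 182.33 ≈ 420; y = 29 + 1 × 385.00 ≈ 414.

(420, 414)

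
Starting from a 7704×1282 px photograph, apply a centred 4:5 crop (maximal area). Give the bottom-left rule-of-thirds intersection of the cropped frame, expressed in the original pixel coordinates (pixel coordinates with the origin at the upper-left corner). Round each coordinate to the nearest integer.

7704/1282 > 4/5, so the 4:5 crop keeps the full height 1282 and trims width to 1282 × 4/5 = 1025.60 px.
Left offset = (7704 − 1025.60)/2 = 3339.20 px; top offset = 0.
Bottom-left is one-third across and two-thirds down within the crop:
x = 3339.20 + 1 × 1025.60/3 ≈ 3681; y = 0.00 + 2 × 1282.00/3 ≈ 855.

x = 3681 px, y = 855 px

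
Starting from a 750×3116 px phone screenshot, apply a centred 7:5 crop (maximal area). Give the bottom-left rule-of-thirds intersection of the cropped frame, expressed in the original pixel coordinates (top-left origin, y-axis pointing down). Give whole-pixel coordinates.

(250, 1647)

750/3116 < 7/5, so the 7:5 crop keeps the full width 750 and trims height to 750 × 5/7 = 535.71 px.
Top offset = (3116 − 535.71)/2 = 1290.14 px; left offset = 0.
Bottom-left is one-third across and two-thirds down within the crop:
x = 0.00 + 1 × 750.00/3 ≈ 250; y = 1290.14 + 2 × 535.71/3 ≈ 1647.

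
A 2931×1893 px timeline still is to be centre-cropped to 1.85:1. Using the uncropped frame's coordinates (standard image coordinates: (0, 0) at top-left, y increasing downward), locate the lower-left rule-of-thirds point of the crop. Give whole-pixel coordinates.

2931/1893 < 1.85/1, so the 1.85:1 crop keeps the full width 2931 and trims height to 2931 × 1/1.85 = 1584.32 px.
Top offset = (1893 − 1584.32)/2 = 154.34 px; left offset = 0.
Lower-left is one-third across and two-thirds down within the crop:
x = 0.00 + 1 × 2931.00/3 ≈ 977; y = 154.34 + 2 × 1584.32/3 ≈ 1211.

(977, 1211)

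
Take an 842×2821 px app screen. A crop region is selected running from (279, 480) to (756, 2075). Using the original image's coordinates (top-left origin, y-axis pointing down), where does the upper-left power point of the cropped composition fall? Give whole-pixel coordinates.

(438, 1012)

Crop width = 756 − 279 = 477 px; one third is 159.00 px.
Crop height = 2075 − 480 = 1595 px; one third is 531.67 px.
The upper-left point is one-third across and one-third down within the crop:
x = 279 + 1 × 159.00 ≈ 438; y = 480 + 1 × 531.67 ≈ 1012.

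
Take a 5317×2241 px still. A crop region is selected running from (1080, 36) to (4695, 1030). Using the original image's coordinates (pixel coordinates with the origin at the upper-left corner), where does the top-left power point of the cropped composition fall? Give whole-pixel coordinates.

(2285, 367)

Crop width = 4695 − 1080 = 3615 px; one third is 1205.00 px.
Crop height = 1030 − 36 = 994 px; one third is 331.33 px.
The top-left point is one-third across and one-third down within the crop:
x = 1080 + 1 × 1205.00 ≈ 2285; y = 36 + 1 × 331.33 ≈ 367.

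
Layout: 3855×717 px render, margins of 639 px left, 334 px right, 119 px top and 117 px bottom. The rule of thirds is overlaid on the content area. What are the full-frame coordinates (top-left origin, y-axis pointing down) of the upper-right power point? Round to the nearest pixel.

Content width = 3855 − 639 − 334 = 2882 px; content height = 717 − 119 − 117 = 481 px.
Upper-right is two-thirds across and one-third down within the content area.
x = 639 + 2 × 2882/3 = 639 + 1921.33 ≈ 2560
y = 119 + 1 × 481/3 = 119 + 160.33 ≈ 279

(2560, 279)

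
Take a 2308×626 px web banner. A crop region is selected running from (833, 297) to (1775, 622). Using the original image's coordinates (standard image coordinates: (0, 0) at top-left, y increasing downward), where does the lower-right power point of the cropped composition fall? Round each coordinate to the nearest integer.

x = 1461 px, y = 514 px

Crop width = 1775 − 833 = 942 px; one third is 314.00 px.
Crop height = 622 − 297 = 325 px; one third is 108.33 px.
The lower-right point is two-thirds across and two-thirds down within the crop:
x = 833 + 2 × 314.00 ≈ 1461; y = 297 + 2 × 108.33 ≈ 514.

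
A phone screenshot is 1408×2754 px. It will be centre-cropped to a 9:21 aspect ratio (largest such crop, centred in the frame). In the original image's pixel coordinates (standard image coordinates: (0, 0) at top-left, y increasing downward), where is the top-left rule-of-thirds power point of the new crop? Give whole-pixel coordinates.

x = 507 px, y = 918 px

1408/2754 > 9/21, so the 9:21 crop keeps the full height 2754 and trims width to 2754 × 9/21 = 1180.29 px.
Left offset = (1408 − 1180.29)/2 = 113.86 px; top offset = 0.
Top-left is one-third across and one-third down within the crop:
x = 113.86 + 1 × 1180.29/3 ≈ 507; y = 0.00 + 1 × 2754.00/3 ≈ 918.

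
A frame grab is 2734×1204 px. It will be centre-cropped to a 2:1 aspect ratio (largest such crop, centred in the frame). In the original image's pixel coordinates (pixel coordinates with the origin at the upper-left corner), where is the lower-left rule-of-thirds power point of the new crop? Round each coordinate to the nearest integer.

(966, 803)

2734/1204 > 2/1, so the 2:1 crop keeps the full height 1204 and trims width to 1204 × 2/1 = 2408.00 px.
Left offset = (2734 − 2408.00)/2 = 163.00 px; top offset = 0.
Lower-left is one-third across and two-thirds down within the crop:
x = 163.00 + 1 × 2408.00/3 ≈ 966; y = 0.00 + 2 × 1204.00/3 ≈ 803.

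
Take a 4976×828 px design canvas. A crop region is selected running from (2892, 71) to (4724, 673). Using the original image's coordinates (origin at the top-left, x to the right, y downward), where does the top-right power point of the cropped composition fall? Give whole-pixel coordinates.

x = 4113 px, y = 272 px

Crop width = 4724 − 2892 = 1832 px; one third is 610.67 px.
Crop height = 673 − 71 = 602 px; one third is 200.67 px.
The top-right point is two-thirds across and one-third down within the crop:
x = 2892 + 2 × 610.67 ≈ 4113; y = 71 + 1 × 200.67 ≈ 272.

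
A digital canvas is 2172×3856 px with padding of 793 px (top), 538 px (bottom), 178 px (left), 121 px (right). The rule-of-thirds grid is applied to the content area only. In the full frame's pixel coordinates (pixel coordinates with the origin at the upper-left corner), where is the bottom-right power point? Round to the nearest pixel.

Content width = 2172 − 178 − 121 = 1873 px; content height = 3856 − 793 − 538 = 2525 px.
Bottom-right is two-thirds across and two-thirds down within the content area.
x = 178 + 2 × 1873/3 = 178 + 1248.67 ≈ 1427
y = 793 + 2 × 2525/3 = 793 + 1683.33 ≈ 2476

x = 1427 px, y = 2476 px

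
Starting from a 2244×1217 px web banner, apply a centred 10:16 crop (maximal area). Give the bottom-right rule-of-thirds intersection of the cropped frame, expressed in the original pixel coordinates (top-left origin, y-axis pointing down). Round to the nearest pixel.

2244/1217 > 10/16, so the 10:16 crop keeps the full height 1217 and trims width to 1217 × 10/16 = 760.62 px.
Left offset = (2244 − 760.62)/2 = 741.69 px; top offset = 0.
Bottom-right is two-thirds across and two-thirds down within the crop:
x = 741.69 + 2 × 760.62/3 ≈ 1249; y = 0.00 + 2 × 1217.00/3 ≈ 811.

x = 1249 px, y = 811 px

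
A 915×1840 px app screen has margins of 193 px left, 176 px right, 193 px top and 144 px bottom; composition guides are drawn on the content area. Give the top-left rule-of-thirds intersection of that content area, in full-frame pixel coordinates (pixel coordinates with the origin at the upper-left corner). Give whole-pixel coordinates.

Content width = 915 − 193 − 176 = 546 px; content height = 1840 − 193 − 144 = 1503 px.
Top-left is one-third across and one-third down within the content area.
x = 193 + 1 × 546/3 = 193 + 182.00 ≈ 375
y = 193 + 1 × 1503/3 = 193 + 501.00 ≈ 694

x = 375 px, y = 694 px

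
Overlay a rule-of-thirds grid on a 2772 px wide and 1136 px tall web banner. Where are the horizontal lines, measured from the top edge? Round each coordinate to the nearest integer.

y = 379 px and y = 757 px

1136 / 3 = 378.67, so the horizontal lines sit at one and two thirds of 1136.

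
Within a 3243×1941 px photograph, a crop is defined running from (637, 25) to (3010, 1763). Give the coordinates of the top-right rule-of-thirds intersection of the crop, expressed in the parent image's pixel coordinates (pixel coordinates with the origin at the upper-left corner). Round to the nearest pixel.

x = 2219 px, y = 604 px

Crop width = 3010 − 637 = 2373 px; one third is 791.00 px.
Crop height = 1763 − 25 = 1738 px; one third is 579.33 px.
The top-right point is two-thirds across and one-third down within the crop:
x = 637 + 2 × 791.00 ≈ 2219; y = 25 + 1 × 579.33 ≈ 604.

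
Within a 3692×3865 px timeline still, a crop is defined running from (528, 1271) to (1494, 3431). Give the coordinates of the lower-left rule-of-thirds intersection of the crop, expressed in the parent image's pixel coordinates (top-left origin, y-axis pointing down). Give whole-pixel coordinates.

Crop width = 1494 − 528 = 966 px; one third is 322.00 px.
Crop height = 3431 − 1271 = 2160 px; one third is 720.00 px.
The lower-left point is one-third across and two-thirds down within the crop:
x = 528 + 1 × 322.00 ≈ 850; y = 1271 + 2 × 720.00 ≈ 2711.

(850, 2711)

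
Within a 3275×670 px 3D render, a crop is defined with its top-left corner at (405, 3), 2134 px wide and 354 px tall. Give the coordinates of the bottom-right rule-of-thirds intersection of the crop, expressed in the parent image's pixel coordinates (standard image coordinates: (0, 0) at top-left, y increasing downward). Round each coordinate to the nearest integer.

(1828, 239)

One third of the crop width 2134 is 711.33 px.
One third of the crop height 354 is 118.00 px.
The bottom-right point is two-thirds across and two-thirds down within the crop:
x = 405 + 2 × 711.33 ≈ 1828; y = 3 + 2 × 118.00 ≈ 239.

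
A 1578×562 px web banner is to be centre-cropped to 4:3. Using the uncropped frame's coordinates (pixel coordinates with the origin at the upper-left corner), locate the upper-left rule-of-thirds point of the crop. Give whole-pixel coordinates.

1578/562 > 4/3, so the 4:3 crop keeps the full height 562 and trims width to 562 × 4/3 = 749.33 px.
Left offset = (1578 − 749.33)/2 = 414.33 px; top offset = 0.
Upper-left is one-third across and one-third down within the crop:
x = 414.33 + 1 × 749.33/3 ≈ 664; y = 0.00 + 1 × 562.00/3 ≈ 187.

x = 664 px, y = 187 px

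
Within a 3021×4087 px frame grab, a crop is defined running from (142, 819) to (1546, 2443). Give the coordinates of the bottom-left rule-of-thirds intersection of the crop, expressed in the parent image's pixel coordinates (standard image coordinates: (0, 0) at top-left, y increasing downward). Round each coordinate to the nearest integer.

x = 610 px, y = 1902 px

Crop width = 1546 − 142 = 1404 px; one third is 468.00 px.
Crop height = 2443 − 819 = 1624 px; one third is 541.33 px.
The bottom-left point is one-third across and two-thirds down within the crop:
x = 142 + 1 × 468.00 ≈ 610; y = 819 + 2 × 541.33 ≈ 1902.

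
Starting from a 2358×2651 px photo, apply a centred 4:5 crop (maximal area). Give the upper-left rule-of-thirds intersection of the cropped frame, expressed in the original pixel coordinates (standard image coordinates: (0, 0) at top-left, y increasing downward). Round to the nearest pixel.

2358/2651 > 4/5, so the 4:5 crop keeps the full height 2651 and trims width to 2651 × 4/5 = 2120.80 px.
Left offset = (2358 − 2120.80)/2 = 118.60 px; top offset = 0.
Upper-left is one-third across and one-third down within the crop:
x = 118.60 + 1 × 2120.80/3 ≈ 826; y = 0.00 + 1 × 2651.00/3 ≈ 884.

x = 826 px, y = 884 px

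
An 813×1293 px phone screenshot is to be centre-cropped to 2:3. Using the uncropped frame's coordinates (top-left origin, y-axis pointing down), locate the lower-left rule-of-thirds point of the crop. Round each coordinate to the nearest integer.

x = 271 px, y = 850 px

813/1293 < 2/3, so the 2:3 crop keeps the full width 813 and trims height to 813 × 3/2 = 1219.50 px.
Top offset = (1293 − 1219.50)/2 = 36.75 px; left offset = 0.
Lower-left is one-third across and two-thirds down within the crop:
x = 0.00 + 1 × 813.00/3 ≈ 271; y = 36.75 + 2 × 1219.50/3 ≈ 850.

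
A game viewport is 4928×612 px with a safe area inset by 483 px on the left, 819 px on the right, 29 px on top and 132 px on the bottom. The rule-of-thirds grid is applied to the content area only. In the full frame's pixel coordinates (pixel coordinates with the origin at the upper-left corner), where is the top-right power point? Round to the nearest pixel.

Content width = 4928 − 483 − 819 = 3626 px; content height = 612 − 29 − 132 = 451 px.
Top-right is two-thirds across and one-third down within the content area.
x = 483 + 2 × 3626/3 = 483 + 2417.33 ≈ 2900
y = 29 + 1 × 451/3 = 29 + 150.33 ≈ 179

x = 2900 px, y = 179 px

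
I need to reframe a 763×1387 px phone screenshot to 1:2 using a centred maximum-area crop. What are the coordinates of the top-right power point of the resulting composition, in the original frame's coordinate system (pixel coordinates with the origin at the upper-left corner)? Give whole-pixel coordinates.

(497, 462)

763/1387 > 1/2, so the 1:2 crop keeps the full height 1387 and trims width to 1387 × 1/2 = 693.50 px.
Left offset = (763 − 693.50)/2 = 34.75 px; top offset = 0.
Top-right is two-thirds across and one-third down within the crop:
x = 34.75 + 2 × 693.50/3 ≈ 497; y = 0.00 + 1 × 1387.00/3 ≈ 462.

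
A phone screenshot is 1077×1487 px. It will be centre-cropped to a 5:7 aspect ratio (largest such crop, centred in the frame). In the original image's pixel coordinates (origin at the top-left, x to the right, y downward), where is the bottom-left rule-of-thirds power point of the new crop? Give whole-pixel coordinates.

1077/1487 > 5/7, so the 5:7 crop keeps the full height 1487 and trims width to 1487 × 5/7 = 1062.14 px.
Left offset = (1077 − 1062.14)/2 = 7.43 px; top offset = 0.
Bottom-left is one-third across and two-thirds down within the crop:
x = 7.43 + 1 × 1062.14/3 ≈ 361; y = 0.00 + 2 × 1487.00/3 ≈ 991.

x = 361 px, y = 991 px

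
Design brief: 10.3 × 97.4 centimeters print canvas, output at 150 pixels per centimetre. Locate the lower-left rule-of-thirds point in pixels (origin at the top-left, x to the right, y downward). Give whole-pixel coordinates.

(515, 9740)

In pixels the canvas is 10.3 × 150 = 1545 wide and 97.4 × 150 = 14610 tall.
The lower-left point is one-third across and two-thirds down:
x = 1 × 1545/3 ≈ 515; y = 2 × 14610/3 ≈ 9740.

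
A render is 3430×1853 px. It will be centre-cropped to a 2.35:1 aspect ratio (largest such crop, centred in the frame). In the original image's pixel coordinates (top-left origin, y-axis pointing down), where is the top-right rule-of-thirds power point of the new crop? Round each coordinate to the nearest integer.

3430/1853 < 2.35/1, so the 2.35:1 crop keeps the full width 3430 and trims height to 3430 × 1/2.35 = 1459.57 px.
Top offset = (1853 − 1459.57)/2 = 196.71 px; left offset = 0.
Top-right is two-thirds across and one-third down within the crop:
x = 0.00 + 2 × 3430.00/3 ≈ 2287; y = 196.71 + 1 × 1459.57/3 ≈ 683.

x = 2287 px, y = 683 px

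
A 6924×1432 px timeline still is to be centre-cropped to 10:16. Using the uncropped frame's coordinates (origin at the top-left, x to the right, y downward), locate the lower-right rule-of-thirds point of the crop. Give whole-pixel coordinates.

(3611, 955)

6924/1432 > 10/16, so the 10:16 crop keeps the full height 1432 and trims width to 1432 × 10/16 = 895.00 px.
Left offset = (6924 − 895.00)/2 = 3014.50 px; top offset = 0.
Lower-right is two-thirds across and two-thirds down within the crop:
x = 3014.50 + 2 × 895.00/3 ≈ 3611; y = 0.00 + 2 × 1432.00/3 ≈ 955.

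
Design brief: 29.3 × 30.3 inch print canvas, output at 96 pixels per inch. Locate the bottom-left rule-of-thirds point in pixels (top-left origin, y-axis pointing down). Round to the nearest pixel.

In pixels the canvas is 29.3 × 96 = 2812.8 wide and 30.3 × 96 = 2908.8 tall.
The bottom-left point is one-third across and two-thirds down:
x = 1 × 2812.8/3 ≈ 938; y = 2 × 2908.8/3 ≈ 1939.

x = 938 px, y = 1939 px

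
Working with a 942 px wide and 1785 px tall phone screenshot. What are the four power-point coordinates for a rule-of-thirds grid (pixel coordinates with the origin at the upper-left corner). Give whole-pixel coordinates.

One third of 942 is 314; one third of 1785 is 595.
Vertical third lines at x = 314 and x = 628; horizontal third lines at y = 595 and y = 1190.

(314, 595), (628, 595), (314, 1190), (628, 1190)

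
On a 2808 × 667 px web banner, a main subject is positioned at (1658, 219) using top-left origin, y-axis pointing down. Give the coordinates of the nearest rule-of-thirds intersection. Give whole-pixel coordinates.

(1872, 222)

Third lines: x ∈ {936, 1872}, y ∈ {222, 445}.
1658 is closer to x = 1872; 219 is closer to y = 222.
So the nearest intersection is the upper-right power point.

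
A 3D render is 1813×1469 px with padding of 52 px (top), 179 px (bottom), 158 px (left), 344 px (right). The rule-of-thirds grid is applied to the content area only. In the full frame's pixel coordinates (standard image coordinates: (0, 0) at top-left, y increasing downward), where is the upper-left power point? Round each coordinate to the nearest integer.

Content width = 1813 − 158 − 344 = 1311 px; content height = 1469 − 52 − 179 = 1238 px.
Upper-left is one-third across and one-third down within the content area.
x = 158 + 1 × 1311/3 = 158 + 437.00 ≈ 595
y = 52 + 1 × 1238/3 = 52 + 412.67 ≈ 465

x = 595 px, y = 465 px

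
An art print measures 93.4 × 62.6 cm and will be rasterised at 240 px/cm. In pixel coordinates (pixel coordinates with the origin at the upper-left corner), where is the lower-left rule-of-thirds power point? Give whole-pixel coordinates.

(7472, 10016)

In pixels the canvas is 93.4 × 240 = 22416 wide and 62.6 × 240 = 15024 tall.
The lower-left point is one-third across and two-thirds down:
x = 1 × 22416/3 ≈ 7472; y = 2 × 15024/3 ≈ 10016.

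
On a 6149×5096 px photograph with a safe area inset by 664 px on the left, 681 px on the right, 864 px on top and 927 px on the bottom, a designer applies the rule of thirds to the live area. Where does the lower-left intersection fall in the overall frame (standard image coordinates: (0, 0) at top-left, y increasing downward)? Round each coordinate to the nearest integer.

Content width = 6149 − 664 − 681 = 4804 px; content height = 5096 − 864 − 927 = 3305 px.
Lower-left is one-third across and two-thirds down within the live area.
x = 664 + 1 × 4804/3 = 664 + 1601.33 ≈ 2265
y = 864 + 2 × 3305/3 = 864 + 2203.33 ≈ 3067

x = 2265 px, y = 3067 px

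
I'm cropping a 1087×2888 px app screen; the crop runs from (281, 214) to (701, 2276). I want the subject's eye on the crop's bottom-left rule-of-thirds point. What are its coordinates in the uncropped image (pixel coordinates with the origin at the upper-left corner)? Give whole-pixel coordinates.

(421, 1589)

Crop width = 701 − 281 = 420 px; one third is 140.00 px.
Crop height = 2276 − 214 = 2062 px; one third is 687.33 px.
The bottom-left point is one-third across and two-thirds down within the crop:
x = 281 + 1 × 140.00 ≈ 421; y = 214 + 2 × 687.33 ≈ 1589.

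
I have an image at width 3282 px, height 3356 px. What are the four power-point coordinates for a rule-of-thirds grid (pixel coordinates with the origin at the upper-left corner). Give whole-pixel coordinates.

(1094, 1119), (2188, 1119), (1094, 2237), (2188, 2237)

One third of 3282 is 1094; one third of 3356 is 1118.67.
Vertical third lines at x = 1094 and x = 2188; horizontal third lines at y = 1119 and y = 2237.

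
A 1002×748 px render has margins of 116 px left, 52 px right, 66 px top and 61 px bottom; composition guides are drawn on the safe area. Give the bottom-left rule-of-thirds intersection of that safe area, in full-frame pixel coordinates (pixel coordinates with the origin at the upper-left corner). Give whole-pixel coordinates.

(394, 480)

Content width = 1002 − 116 − 52 = 834 px; content height = 748 − 66 − 61 = 621 px.
Bottom-left is one-third across and two-thirds down within the safe area.
x = 116 + 1 × 834/3 = 116 + 278.00 ≈ 394
y = 66 + 2 × 621/3 = 66 + 414.00 ≈ 480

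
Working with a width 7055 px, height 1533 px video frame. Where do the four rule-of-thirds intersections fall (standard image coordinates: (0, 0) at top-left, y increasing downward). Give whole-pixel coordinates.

(2352, 511), (4703, 511), (2352, 1022), (4703, 1022)

One third of 7055 is 2351.67; one third of 1533 is 511.
Vertical third lines at x = 2352 and x = 4703; horizontal third lines at y = 511 and y = 1022.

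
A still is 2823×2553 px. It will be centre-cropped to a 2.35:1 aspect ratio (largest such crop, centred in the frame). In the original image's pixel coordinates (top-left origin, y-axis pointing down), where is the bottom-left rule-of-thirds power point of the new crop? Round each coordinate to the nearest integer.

(941, 1477)

2823/2553 < 2.35/1, so the 2.35:1 crop keeps the full width 2823 and trims height to 2823 × 1/2.35 = 1201.28 px.
Top offset = (2553 − 1201.28)/2 = 675.86 px; left offset = 0.
Bottom-left is one-third across and two-thirds down within the crop:
x = 0.00 + 1 × 2823.00/3 ≈ 941; y = 675.86 + 2 × 1201.28/3 ≈ 1477.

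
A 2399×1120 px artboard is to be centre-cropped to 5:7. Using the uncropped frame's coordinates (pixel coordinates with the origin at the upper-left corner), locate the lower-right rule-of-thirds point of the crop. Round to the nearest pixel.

2399/1120 > 5/7, so the 5:7 crop keeps the full height 1120 and trims width to 1120 × 5/7 = 800.00 px.
Left offset = (2399 − 800.00)/2 = 799.50 px; top offset = 0.
Lower-right is two-thirds across and two-thirds down within the crop:
x = 799.50 + 2 × 800.00/3 ≈ 1333; y = 0.00 + 2 × 1120.00/3 ≈ 747.

x = 1333 px, y = 747 px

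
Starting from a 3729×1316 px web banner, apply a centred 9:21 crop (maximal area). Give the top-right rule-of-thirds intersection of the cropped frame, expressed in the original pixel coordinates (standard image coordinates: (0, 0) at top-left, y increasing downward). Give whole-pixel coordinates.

3729/1316 > 9/21, so the 9:21 crop keeps the full height 1316 and trims width to 1316 × 9/21 = 564.00 px.
Left offset = (3729 − 564.00)/2 = 1582.50 px; top offset = 0.
Top-right is two-thirds across and one-third down within the crop:
x = 1582.50 + 2 × 564.00/3 ≈ 1959; y = 0.00 + 1 × 1316.00/3 ≈ 439.

(1959, 439)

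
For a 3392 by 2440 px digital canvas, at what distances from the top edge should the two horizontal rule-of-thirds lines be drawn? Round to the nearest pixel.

y = 813 px and y = 1627 px

2440 / 3 = 813.33, so the horizontal lines sit at one and two thirds of 2440.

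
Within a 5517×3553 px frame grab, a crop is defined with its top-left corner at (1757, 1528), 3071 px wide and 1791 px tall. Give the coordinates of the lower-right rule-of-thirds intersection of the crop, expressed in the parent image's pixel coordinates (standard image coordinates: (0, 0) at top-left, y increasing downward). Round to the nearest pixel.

One third of the crop width 3071 is 1023.67 px.
One third of the crop height 1791 is 597.00 px.
The lower-right point is two-thirds across and two-thirds down within the crop:
x = 1757 + 2 × 1023.67 ≈ 3804; y = 1528 + 2 × 597.00 ≈ 2722.

x = 3804 px, y = 2722 px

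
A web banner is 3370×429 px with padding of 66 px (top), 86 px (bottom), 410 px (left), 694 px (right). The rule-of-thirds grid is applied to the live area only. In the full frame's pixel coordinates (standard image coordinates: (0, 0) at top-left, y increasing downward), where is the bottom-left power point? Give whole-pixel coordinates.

x = 1165 px, y = 251 px

Content width = 3370 − 410 − 694 = 2266 px; content height = 429 − 66 − 86 = 277 px.
Bottom-left is one-third across and two-thirds down within the live area.
x = 410 + 1 × 2266/3 = 410 + 755.33 ≈ 1165
y = 66 + 2 × 277/3 = 66 + 184.67 ≈ 251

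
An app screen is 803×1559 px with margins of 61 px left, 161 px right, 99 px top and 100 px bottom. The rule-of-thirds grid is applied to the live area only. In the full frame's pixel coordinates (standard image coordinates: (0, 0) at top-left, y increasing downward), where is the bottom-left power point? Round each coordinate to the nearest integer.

(255, 1006)

Content width = 803 − 61 − 161 = 581 px; content height = 1559 − 99 − 100 = 1360 px.
Bottom-left is one-third across and two-thirds down within the live area.
x = 61 + 1 × 581/3 = 61 + 193.67 ≈ 255
y = 99 + 2 × 1360/3 = 99 + 906.67 ≈ 1006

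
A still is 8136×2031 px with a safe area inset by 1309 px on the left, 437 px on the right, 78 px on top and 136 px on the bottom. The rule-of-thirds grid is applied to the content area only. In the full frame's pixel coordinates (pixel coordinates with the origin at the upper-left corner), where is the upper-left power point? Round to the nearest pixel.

(3439, 684)

Content width = 8136 − 1309 − 437 = 6390 px; content height = 2031 − 78 − 136 = 1817 px.
Upper-left is one-third across and one-third down within the content area.
x = 1309 + 1 × 6390/3 = 1309 + 2130.00 ≈ 3439
y = 78 + 1 × 1817/3 = 78 + 605.67 ≈ 684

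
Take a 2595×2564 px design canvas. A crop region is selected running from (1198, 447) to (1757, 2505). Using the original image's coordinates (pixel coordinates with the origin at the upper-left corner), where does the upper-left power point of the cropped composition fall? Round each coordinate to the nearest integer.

(1384, 1133)

Crop width = 1757 − 1198 = 559 px; one third is 186.33 px.
Crop height = 2505 − 447 = 2058 px; one third is 686.00 px.
The upper-left point is one-third across and one-third down within the crop:
x = 1198 + 1 × 186.33 ≈ 1384; y = 447 + 1 × 686.00 ≈ 1133.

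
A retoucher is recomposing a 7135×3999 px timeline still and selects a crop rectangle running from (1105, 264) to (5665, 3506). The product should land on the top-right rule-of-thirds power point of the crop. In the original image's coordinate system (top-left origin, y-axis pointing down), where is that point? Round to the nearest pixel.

x = 4145 px, y = 1345 px

Crop width = 5665 − 1105 = 4560 px; one third is 1520.00 px.
Crop height = 3506 − 264 = 3242 px; one third is 1080.67 px.
The top-right point is two-thirds across and one-third down within the crop:
x = 1105 + 2 × 1520.00 ≈ 4145; y = 264 + 1 × 1080.67 ≈ 1345.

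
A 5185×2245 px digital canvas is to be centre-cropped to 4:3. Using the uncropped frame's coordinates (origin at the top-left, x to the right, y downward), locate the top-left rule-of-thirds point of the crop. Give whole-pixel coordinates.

(2094, 748)

5185/2245 > 4/3, so the 4:3 crop keeps the full height 2245 and trims width to 2245 × 4/3 = 2993.33 px.
Left offset = (5185 − 2993.33)/2 = 1095.83 px; top offset = 0.
Top-left is one-third across and one-third down within the crop:
x = 1095.83 + 1 × 2993.33/3 ≈ 2094; y = 0.00 + 1 × 2245.00/3 ≈ 748.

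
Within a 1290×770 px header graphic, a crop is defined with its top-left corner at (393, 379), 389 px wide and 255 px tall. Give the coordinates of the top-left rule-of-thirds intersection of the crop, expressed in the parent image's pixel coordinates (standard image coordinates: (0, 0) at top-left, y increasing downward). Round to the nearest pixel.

One third of the crop width 389 is 129.67 px.
One third of the crop height 255 is 85.00 px.
The top-left point is one-third across and one-third down within the crop:
x = 393 + 1 × 129.67 ≈ 523; y = 379 + 1 × 85.00 ≈ 464.

x = 523 px, y = 464 px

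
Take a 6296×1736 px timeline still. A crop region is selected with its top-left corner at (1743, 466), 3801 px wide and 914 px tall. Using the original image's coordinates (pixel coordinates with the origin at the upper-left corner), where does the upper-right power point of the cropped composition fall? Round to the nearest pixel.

One third of the crop width 3801 is 1267.00 px.
One third of the crop height 914 is 304.67 px.
The upper-right point is two-thirds across and one-third down within the crop:
x = 1743 + 2 × 1267.00 ≈ 4277; y = 466 + 1 × 304.67 ≈ 771.

x = 4277 px, y = 771 px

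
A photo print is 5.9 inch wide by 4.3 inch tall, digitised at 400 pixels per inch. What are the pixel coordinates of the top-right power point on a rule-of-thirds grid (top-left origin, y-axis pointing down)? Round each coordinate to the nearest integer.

In pixels the canvas is 5.9 × 400 = 2360 wide and 4.3 × 400 = 1720 tall.
The top-right point is two-thirds across and one-third down:
x = 2 × 2360/3 ≈ 1573; y = 1 × 1720/3 ≈ 573.

x = 1573 px, y = 573 px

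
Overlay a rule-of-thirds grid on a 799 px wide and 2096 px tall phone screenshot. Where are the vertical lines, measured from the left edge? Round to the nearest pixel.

799 / 3 = 266.33, so the vertical lines sit at one and two thirds of 799.

x = 266 px and x = 533 px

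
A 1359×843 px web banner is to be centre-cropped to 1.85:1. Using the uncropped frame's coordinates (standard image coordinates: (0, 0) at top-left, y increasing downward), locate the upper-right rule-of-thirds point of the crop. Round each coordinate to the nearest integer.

1359/843 < 1.85/1, so the 1.85:1 crop keeps the full width 1359 and trims height to 1359 × 1/1.85 = 734.59 px.
Top offset = (843 − 734.59)/2 = 54.20 px; left offset = 0.
Upper-right is two-thirds across and one-third down within the crop:
x = 0.00 + 2 × 1359.00/3 ≈ 906; y = 54.20 + 1 × 734.59/3 ≈ 299.

(906, 299)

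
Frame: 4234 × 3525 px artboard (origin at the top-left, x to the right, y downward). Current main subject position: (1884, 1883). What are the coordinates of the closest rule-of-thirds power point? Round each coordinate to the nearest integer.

(1411, 2350)

Third lines: x ∈ {1411, 2823}, y ∈ {1175, 2350}.
1884 is closer to x = 1411; 1883 is closer to y = 2350.
So the nearest intersection is the lower-left power point.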